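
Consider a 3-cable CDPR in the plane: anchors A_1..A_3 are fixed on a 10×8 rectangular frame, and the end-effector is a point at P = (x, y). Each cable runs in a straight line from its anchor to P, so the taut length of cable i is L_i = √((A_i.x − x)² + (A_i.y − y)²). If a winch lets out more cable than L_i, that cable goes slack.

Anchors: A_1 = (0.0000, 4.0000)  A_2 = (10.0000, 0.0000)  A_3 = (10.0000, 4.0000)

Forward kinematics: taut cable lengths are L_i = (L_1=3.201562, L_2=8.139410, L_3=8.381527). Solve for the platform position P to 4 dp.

(2.0000, 1.5000)

each cable: (A_i−P)·(A_i−P) = L_i²; let k_i = ‖A_i‖²−L_i²
k_1 = 0.0000+16.0000−10.2500 = 5.7500
row 1: -20.0000x + 8.0000y = -28.0000  (k_2=33.7500)
row 2: -20.0000x + 0.0000y = -40.0000  (k_3=45.7500)
Cramer on rows 1–2 → x = 2.0000, y = 1.5000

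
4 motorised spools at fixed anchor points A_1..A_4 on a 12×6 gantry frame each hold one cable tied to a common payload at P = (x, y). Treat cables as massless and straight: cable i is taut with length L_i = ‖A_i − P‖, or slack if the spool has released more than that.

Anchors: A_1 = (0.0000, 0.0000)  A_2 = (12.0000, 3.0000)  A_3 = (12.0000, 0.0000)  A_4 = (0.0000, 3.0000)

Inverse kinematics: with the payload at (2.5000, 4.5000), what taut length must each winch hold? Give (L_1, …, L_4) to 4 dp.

(5.1478, 9.6177, 10.5119, 2.9155)

L_1 = √((0.0000−2.5000)² + (0.0000−4.5000)²) = 5.1478
L_2 = √((12.0000−2.5000)² + (3.0000−4.5000)²) = 9.6177
L_3 = √((12.0000−2.5000)² + (0.0000−4.5000)²) = 10.5119
L_4 = √((0.0000−2.5000)² + (3.0000−4.5000)²) = 2.9155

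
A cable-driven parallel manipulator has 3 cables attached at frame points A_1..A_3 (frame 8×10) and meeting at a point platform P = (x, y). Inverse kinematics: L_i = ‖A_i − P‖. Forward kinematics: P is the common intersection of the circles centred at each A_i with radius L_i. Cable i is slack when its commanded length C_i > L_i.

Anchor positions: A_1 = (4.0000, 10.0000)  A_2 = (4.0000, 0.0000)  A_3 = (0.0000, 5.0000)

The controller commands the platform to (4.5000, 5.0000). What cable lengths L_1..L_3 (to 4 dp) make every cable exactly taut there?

cable 1: Δx=-0.5000, Δy=5.0000; L_1 = √(Δx²+Δy²) = 5.0249
cable 2: Δx=-0.5000, Δy=-5.0000; L_2 = √(Δx²+Δy²) = 5.0249
cable 3: Δx=-4.5000, Δy=0.0000; L_3 = √(Δx²+Δy²) = 4.5000

(5.0249, 5.0249, 4.5000)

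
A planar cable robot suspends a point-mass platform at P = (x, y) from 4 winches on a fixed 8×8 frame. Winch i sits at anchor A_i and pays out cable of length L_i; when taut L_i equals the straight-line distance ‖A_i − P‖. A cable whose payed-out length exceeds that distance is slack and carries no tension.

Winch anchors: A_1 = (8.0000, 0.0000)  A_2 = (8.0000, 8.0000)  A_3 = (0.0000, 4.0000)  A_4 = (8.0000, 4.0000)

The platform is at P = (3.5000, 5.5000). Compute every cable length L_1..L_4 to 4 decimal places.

cable 1: Δx=4.5000, Δy=-5.5000; L_1 = √(Δx²+Δy²) = 7.1063
cable 2: Δx=4.5000, Δy=2.5000; L_2 = √(Δx²+Δy²) = 5.1478
cable 3: Δx=-3.5000, Δy=-1.5000; L_3 = √(Δx²+Δy²) = 3.8079
cable 4: Δx=4.5000, Δy=-1.5000; L_4 = √(Δx²+Δy²) = 4.7434

(7.1063, 5.1478, 3.8079, 4.7434)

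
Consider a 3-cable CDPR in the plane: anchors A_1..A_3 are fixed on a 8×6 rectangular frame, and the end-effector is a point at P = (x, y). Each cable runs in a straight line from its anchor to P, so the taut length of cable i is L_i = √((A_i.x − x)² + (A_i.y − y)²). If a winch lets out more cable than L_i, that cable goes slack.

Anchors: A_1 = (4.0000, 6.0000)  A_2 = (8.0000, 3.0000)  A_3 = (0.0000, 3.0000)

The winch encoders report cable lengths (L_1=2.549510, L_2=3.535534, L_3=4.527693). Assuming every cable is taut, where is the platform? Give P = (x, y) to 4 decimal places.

each cable: (A_i−P)·(A_i−P) = L_i²; let k_i = ‖A_i‖²−L_i²
k_1 = 16.0000+36.0000−6.5000 = 45.5000
row 1: -8.0000x + 6.0000y = -15.0000  (k_2=60.5000)
row 2: 8.0000x + 6.0000y = 57.0000  (k_3=-11.5000)
Cramer on rows 1–2 → x = 4.5000, y = 3.5000

(4.5000, 3.5000)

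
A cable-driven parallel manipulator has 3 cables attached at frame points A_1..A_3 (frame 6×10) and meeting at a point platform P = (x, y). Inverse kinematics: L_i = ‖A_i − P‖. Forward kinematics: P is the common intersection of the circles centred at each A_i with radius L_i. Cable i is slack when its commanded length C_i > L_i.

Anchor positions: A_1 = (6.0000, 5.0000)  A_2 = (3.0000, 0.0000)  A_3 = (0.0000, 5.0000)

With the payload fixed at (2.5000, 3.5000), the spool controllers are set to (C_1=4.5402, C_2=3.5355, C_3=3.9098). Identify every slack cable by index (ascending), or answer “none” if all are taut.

1, 3

cable 1: √((3.5000)²+(1.5000)²)=3.8079, C_1=4.5402: slack
cable 2: √((0.5000)²+(-3.5000)²)=3.5355, C_2=3.5355: taut
cable 3: √((-2.5000)²+(1.5000)²)=2.9155, C_3=3.9098: slack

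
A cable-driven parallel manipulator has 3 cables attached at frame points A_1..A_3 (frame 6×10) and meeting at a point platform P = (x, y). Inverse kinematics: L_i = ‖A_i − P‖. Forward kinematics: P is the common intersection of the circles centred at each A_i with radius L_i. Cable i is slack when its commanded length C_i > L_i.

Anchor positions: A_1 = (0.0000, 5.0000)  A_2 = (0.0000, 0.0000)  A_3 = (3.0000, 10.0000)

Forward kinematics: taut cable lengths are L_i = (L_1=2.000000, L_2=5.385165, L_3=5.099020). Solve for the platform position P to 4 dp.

(2.0000, 5.0000)

expand ‖A_i−P‖²=L_i² and subtract eq 1 (k_i ≔ ‖A_i‖²−L_i²)
k_1 = 0.0000+25.0000−4.0000 = 21.0000
eq1−eq2 → [0.0000  10.0000]·P = 50.0000
eq1−eq3 → [-6.0000  -10.0000]·P = -62.0000
2×2 solve → P = (2.0000, 5.0000)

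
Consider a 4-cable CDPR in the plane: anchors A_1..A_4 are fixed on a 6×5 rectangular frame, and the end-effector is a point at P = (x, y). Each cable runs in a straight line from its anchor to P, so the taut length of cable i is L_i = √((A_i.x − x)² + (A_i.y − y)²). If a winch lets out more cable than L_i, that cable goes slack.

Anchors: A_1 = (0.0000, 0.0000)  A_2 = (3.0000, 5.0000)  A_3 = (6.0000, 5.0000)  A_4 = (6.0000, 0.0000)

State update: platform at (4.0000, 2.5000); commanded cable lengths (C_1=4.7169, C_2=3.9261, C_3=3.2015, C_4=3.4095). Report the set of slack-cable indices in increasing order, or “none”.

2, 4

i=1: geometric 4.7170 vs commanded 4.7169 ⇒ taut
i=2: geometric 2.6926 vs commanded 3.9261 ⇒ slack
i=3: geometric 3.2016 vs commanded 3.2015 ⇒ taut
i=4: geometric 3.2016 vs commanded 3.4095 ⇒ slack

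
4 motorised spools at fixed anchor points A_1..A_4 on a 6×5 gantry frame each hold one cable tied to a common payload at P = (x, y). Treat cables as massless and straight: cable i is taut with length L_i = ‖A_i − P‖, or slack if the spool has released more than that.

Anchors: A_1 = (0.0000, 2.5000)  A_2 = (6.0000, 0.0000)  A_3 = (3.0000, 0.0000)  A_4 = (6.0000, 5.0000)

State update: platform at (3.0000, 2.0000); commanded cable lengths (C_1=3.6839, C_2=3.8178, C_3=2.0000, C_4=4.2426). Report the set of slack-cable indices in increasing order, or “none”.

cable 1: √((-3.0000)²+(0.5000)²)=3.0414, C_1=3.6839: slack
cable 2: √((3.0000)²+(-2.0000)²)=3.6056, C_2=3.8178: slack
cable 3: √((0.0000)²+(-2.0000)²)=2.0000, C_3=2.0000: taut
cable 4: √((3.0000)²+(3.0000)²)=4.2426, C_4=4.2426: taut

1, 2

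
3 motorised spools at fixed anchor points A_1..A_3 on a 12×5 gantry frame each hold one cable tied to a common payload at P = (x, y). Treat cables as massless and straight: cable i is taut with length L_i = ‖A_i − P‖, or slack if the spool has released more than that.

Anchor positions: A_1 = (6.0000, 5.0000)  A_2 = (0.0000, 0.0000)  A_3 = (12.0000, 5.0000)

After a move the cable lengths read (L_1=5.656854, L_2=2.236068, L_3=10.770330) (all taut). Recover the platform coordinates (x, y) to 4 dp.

(2.0000, 1.0000)

circle eqns → linear via eq_j − eq_1; set c_j = A_j·A_j − L_j²
c_1 = 36.0000+25.0000−32.0000 = 29.0000
12.0000·x + 10.0000·y = c_1−c_2 = 34.0000
-12.0000·x + 0.0000·y = c_1−c_3 = -24.0000
solve first two rows → x=2.0000, y=1.0000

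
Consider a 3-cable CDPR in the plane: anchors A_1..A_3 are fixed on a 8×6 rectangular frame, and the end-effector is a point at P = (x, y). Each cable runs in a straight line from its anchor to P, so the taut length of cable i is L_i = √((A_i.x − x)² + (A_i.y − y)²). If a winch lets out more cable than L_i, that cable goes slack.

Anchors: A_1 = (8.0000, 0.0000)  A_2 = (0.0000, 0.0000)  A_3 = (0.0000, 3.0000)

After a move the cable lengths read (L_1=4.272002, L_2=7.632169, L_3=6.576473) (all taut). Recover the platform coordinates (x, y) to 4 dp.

each cable: (A_i−P)·(A_i−P) = L_i²; let c_i = ‖A_i‖²−L_i²
c_1 = 64.0000+0.0000−18.2500 = 45.7500
row 1: 16.0000x + 0.0000y = 104.0000  (c_2=-58.2500)
row 2: 16.0000x − 6.0000y = 80.0000  (c_3=-34.2500)
Cramer on rows 1–2 → x = 6.5000, y = 4.0000

(6.5000, 4.0000)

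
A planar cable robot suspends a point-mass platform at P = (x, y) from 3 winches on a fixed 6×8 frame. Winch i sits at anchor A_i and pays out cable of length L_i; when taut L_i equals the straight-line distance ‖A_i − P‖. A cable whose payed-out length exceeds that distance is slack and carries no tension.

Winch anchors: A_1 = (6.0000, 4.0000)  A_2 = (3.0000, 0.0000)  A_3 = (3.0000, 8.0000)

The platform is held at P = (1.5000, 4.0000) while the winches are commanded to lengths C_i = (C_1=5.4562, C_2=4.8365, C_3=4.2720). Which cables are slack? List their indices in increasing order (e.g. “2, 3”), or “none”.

cable 1: L_1 = ‖A_1−P‖ = 4.5000;  C_1 = 5.4562 → slack
cable 2: L_2 = ‖A_2−P‖ = 4.2720;  C_2 = 4.8365 → slack
cable 3: L_3 = ‖A_3−P‖ = 4.2720;  C_3 = 4.2720 → taut

1, 2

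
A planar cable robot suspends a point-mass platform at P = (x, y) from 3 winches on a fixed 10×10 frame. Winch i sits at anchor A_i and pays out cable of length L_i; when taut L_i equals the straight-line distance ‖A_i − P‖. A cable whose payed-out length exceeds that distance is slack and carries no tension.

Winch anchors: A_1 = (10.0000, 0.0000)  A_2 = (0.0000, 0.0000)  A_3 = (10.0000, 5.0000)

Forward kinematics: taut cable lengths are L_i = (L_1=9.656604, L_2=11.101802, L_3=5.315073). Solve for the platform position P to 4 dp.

(6.5000, 9.0000)

circle eqns → linear via eq_j − eq_1; set c_j = A_j·A_j − L_j²
c_1 = 100.0000+0.0000−93.2500 = 6.7500
20.0000·x + 0.0000·y = c_1−c_2 = 130.0000
0.0000·x − 10.0000·y = c_1−c_3 = -90.0000
solve first two rows → x=6.5000, y=9.0000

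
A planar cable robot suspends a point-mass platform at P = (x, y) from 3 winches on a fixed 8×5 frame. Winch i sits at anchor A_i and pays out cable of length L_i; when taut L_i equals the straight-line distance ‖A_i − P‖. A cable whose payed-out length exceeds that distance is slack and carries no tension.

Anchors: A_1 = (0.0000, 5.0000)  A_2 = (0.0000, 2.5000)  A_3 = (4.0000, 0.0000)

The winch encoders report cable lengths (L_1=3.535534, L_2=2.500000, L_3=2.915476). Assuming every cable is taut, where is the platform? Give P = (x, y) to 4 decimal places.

(2.5000, 2.5000)

each cable: (A_i−P)·(A_i−P) = L_i²; let q_i = ‖A_i‖²−L_i²
q_1 = 0.0000+25.0000−12.5000 = 12.5000
row 1: 0.0000x + 5.0000y = 12.5000  (q_2=0.0000)
row 2: -8.0000x + 10.0000y = 5.0000  (q_3=7.5000)
Cramer on rows 1–2 → x = 2.5000, y = 2.5000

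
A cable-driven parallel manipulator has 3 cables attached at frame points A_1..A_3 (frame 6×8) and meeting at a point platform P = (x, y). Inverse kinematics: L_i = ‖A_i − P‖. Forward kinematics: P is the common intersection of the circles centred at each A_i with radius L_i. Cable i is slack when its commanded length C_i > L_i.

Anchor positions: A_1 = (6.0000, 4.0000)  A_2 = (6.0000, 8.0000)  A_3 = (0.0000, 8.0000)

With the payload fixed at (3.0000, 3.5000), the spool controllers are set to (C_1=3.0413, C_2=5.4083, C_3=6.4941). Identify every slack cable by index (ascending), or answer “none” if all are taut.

3

i=1: geometric 3.0414 vs commanded 3.0413 ⇒ taut
i=2: geometric 5.4083 vs commanded 5.4083 ⇒ taut
i=3: geometric 5.4083 vs commanded 6.4941 ⇒ slack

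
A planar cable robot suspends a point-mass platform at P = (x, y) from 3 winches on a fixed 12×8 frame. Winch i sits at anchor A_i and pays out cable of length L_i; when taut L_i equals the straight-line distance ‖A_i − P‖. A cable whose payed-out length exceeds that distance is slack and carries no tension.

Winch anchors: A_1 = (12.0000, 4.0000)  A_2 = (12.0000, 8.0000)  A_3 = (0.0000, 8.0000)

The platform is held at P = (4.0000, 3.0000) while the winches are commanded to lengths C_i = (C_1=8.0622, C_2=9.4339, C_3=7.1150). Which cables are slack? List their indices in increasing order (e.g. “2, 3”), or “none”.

3

cable 1: √((8.0000)²+(1.0000)²)=8.0623, C_1=8.0622: taut
cable 2: √((8.0000)²+(5.0000)²)=9.4340, C_2=9.4339: taut
cable 3: √((-4.0000)²+(5.0000)²)=6.4031, C_3=7.1150: slack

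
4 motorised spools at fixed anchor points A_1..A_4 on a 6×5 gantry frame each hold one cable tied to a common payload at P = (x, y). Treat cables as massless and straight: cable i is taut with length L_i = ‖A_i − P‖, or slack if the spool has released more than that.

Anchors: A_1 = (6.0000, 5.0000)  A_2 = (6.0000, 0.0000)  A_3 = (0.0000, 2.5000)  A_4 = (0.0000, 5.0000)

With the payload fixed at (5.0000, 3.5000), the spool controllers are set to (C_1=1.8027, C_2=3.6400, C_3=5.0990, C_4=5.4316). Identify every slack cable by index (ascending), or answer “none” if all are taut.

4

cable 1: L_1 = ‖A_1−P‖ = 1.8028;  C_1 = 1.8027 → taut
cable 2: L_2 = ‖A_2−P‖ = 3.6401;  C_2 = 3.6400 → taut
cable 3: L_3 = ‖A_3−P‖ = 5.0990;  C_3 = 5.0990 → taut
cable 4: L_4 = ‖A_4−P‖ = 5.2202;  C_4 = 5.4316 → slack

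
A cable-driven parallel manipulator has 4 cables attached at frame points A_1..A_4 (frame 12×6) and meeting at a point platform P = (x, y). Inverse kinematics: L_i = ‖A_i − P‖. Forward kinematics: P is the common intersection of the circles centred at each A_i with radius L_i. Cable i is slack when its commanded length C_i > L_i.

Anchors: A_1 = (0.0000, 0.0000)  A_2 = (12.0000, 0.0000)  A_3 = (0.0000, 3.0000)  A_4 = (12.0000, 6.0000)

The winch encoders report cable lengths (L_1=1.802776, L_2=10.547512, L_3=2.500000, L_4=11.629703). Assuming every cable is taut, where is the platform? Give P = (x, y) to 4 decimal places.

each cable: (A_i−P)·(A_i−P) = L_i²; let k_i = ‖A_i‖²−L_i²
k_1 = 0.0000+0.0000−3.2500 = -3.2500
row 1: -24.0000x + 0.0000y = -36.0000  (k_2=32.7500)
row 2: 0.0000x − 6.0000y = -6.0000  (k_3=2.7500)
row 3: -24.0000x − 12.0000y = -48.0000  (k_4=44.7500)
Cramer on rows 1–2 → x = 1.5000, y = 1.0000
check cable 4: ‖A_4−P‖² = 135.2500 ≈ L_4² = 135.2500 ✓

(1.5000, 1.0000)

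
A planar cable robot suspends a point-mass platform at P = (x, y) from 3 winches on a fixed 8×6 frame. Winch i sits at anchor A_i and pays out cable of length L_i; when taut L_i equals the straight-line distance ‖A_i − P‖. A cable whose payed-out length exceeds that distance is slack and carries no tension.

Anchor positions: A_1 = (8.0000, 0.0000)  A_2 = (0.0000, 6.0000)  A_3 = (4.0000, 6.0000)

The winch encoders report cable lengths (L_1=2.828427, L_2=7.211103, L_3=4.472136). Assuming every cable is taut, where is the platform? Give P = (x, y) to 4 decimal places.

(6.0000, 2.0000)

expand ‖A_i−P‖²=L_i² and subtract eq 1 (k_i ≔ ‖A_i‖²−L_i²)
k_1 = 64.0000+0.0000−8.0000 = 56.0000
eq1−eq2 → [16.0000  -12.0000]·P = 72.0000
eq1−eq3 → [8.0000  -12.0000]·P = 24.0000
2×2 solve → P = (6.0000, 2.0000)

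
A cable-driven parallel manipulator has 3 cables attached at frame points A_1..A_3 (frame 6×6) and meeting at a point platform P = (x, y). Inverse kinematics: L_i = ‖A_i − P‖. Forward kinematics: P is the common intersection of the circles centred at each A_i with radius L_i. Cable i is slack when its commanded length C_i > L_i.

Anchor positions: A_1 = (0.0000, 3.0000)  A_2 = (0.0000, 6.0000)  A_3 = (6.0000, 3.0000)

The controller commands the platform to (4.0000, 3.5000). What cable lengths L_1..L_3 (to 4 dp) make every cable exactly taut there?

cable 1: Δx=-4.0000, Δy=-0.5000; L_1 = √(Δx²+Δy²) = 4.0311
cable 2: Δx=-4.0000, Δy=2.5000; L_2 = √(Δx²+Δy²) = 4.7170
cable 3: Δx=2.0000, Δy=-0.5000; L_3 = √(Δx²+Δy²) = 2.0616

(4.0311, 4.7170, 2.0616)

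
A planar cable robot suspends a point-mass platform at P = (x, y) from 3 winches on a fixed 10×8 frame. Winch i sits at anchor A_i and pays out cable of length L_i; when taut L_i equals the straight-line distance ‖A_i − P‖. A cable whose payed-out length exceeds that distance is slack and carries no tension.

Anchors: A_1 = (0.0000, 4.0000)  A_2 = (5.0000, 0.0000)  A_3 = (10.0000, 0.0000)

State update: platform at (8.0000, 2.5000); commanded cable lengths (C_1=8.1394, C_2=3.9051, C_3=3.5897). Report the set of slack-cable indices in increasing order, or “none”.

3

i=1: geometric 8.1394 vs commanded 8.1394 ⇒ taut
i=2: geometric 3.9051 vs commanded 3.9051 ⇒ taut
i=3: geometric 3.2016 vs commanded 3.5897 ⇒ slack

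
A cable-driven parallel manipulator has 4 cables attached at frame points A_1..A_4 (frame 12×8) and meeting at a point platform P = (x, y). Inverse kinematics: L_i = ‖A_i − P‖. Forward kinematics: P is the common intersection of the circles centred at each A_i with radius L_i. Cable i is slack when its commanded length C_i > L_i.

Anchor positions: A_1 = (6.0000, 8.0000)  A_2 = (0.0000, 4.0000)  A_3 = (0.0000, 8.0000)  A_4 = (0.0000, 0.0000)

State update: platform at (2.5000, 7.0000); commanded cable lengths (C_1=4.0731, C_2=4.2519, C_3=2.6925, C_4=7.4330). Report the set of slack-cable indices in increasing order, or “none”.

1, 2

cable 1: L_1 = ‖A_1−P‖ = 3.6401;  C_1 = 4.0731 → slack
cable 2: L_2 = ‖A_2−P‖ = 3.9051;  C_2 = 4.2519 → slack
cable 3: L_3 = ‖A_3−P‖ = 2.6926;  C_3 = 2.6925 → taut
cable 4: L_4 = ‖A_4−P‖ = 7.4330;  C_4 = 7.4330 → taut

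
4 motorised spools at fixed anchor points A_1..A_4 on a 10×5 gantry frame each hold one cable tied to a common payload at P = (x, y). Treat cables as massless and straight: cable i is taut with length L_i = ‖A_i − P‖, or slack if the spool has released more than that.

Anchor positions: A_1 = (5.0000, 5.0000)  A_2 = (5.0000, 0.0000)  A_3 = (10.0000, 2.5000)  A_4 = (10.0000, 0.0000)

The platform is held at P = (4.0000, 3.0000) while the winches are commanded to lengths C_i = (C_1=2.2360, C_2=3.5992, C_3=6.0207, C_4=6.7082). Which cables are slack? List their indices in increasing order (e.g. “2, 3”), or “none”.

2

cable 1: √((1.0000)²+(2.0000)²)=2.2361, C_1=2.2360: taut
cable 2: √((1.0000)²+(-3.0000)²)=3.1623, C_2=3.5992: slack
cable 3: √((6.0000)²+(-0.5000)²)=6.0208, C_3=6.0207: taut
cable 4: √((6.0000)²+(-3.0000)²)=6.7082, C_4=6.7082: taut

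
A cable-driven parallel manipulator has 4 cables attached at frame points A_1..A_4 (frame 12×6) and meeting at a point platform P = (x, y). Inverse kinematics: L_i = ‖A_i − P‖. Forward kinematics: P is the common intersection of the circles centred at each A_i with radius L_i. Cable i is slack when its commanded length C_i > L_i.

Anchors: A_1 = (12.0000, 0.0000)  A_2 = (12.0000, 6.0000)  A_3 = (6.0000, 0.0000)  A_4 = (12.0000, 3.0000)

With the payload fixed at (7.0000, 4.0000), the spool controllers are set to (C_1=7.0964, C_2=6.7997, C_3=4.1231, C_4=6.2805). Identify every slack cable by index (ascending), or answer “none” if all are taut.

i=1: geometric 6.4031 vs commanded 7.0964 ⇒ slack
i=2: geometric 5.3852 vs commanded 6.7997 ⇒ slack
i=3: geometric 4.1231 vs commanded 4.1231 ⇒ taut
i=4: geometric 5.0990 vs commanded 6.2805 ⇒ slack

1, 2, 4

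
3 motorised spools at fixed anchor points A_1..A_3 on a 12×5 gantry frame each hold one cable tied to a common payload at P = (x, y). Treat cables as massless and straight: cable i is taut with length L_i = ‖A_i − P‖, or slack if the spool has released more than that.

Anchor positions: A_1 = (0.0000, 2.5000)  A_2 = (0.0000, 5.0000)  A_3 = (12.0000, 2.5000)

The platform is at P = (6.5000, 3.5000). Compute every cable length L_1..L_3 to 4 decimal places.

L_1 = √((0.0000−6.5000)² + (2.5000−3.5000)²) = 6.5765
L_2 = √((0.0000−6.5000)² + (5.0000−3.5000)²) = 6.6708
L_3 = √((12.0000−6.5000)² + (2.5000−3.5000)²) = 5.5902

(6.5765, 6.6708, 5.5902)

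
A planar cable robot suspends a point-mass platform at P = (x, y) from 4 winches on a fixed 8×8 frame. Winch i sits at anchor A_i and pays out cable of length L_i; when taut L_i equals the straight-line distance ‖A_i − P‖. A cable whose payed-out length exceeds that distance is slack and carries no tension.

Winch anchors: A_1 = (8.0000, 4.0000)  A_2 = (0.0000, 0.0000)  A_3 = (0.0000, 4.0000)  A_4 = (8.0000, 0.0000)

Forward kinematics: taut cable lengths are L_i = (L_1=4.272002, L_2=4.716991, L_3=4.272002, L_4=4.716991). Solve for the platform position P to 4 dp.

expand ‖A_i−P‖²=L_i² and subtract eq 1 (q_i ≔ ‖A_i‖²−L_i²)
q_1 = 64.0000+16.0000−18.2500 = 61.7500
eq1−eq2 → [16.0000  8.0000]·P = 84.0000
eq1−eq3 → [16.0000  0.0000]·P = 64.0000
eq1−eq4 → [0.0000  8.0000]·P = 20.0000
2×2 solve → P = (4.0000, 2.5000)
check cable 4: ‖A_4−P‖² = 22.2500 ≈ L_4² = 22.2500 ✓

(4.0000, 2.5000)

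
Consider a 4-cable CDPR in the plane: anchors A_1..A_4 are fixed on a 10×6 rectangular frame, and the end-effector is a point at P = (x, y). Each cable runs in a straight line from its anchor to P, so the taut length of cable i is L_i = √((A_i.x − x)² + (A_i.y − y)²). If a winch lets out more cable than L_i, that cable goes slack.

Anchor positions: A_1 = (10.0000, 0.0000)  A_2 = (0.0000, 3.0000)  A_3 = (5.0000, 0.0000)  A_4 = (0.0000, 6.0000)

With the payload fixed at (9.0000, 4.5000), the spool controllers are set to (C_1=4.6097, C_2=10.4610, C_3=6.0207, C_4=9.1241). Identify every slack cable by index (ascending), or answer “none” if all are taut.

cable 1: √((1.0000)²+(-4.5000)²)=4.6098, C_1=4.6097: taut
cable 2: √((-9.0000)²+(-1.5000)²)=9.1241, C_2=10.4610: slack
cable 3: √((-4.0000)²+(-4.5000)²)=6.0208, C_3=6.0207: taut
cable 4: √((-9.0000)²+(1.5000)²)=9.1241, C_4=9.1241: taut

2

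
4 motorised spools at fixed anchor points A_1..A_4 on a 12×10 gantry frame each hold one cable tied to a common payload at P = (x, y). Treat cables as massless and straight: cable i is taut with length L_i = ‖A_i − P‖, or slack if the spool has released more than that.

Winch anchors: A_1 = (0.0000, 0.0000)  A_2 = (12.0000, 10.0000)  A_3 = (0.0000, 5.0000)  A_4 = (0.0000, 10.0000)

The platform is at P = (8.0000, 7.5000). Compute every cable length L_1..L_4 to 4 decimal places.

cable 1: Δx=-8.0000, Δy=-7.5000; L_1 = √(Δx²+Δy²) = 10.9659
cable 2: Δx=4.0000, Δy=2.5000; L_2 = √(Δx²+Δy²) = 4.7170
cable 3: Δx=-8.0000, Δy=-2.5000; L_3 = √(Δx²+Δy²) = 8.3815
cable 4: Δx=-8.0000, Δy=2.5000; L_4 = √(Δx²+Δy²) = 8.3815

(10.9659, 4.7170, 8.3815, 8.3815)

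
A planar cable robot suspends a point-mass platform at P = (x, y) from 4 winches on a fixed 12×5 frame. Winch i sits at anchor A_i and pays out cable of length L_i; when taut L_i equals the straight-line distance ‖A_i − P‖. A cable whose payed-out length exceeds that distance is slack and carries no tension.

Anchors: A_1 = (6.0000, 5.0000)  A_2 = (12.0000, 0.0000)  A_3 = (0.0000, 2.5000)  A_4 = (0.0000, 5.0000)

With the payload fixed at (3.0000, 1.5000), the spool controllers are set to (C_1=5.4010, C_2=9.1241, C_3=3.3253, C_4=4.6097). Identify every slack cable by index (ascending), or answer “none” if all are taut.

1, 3

cable 1: √((3.0000)²+(3.5000)²)=4.6098, C_1=5.4010: slack
cable 2: √((9.0000)²+(-1.5000)²)=9.1241, C_2=9.1241: taut
cable 3: √((-3.0000)²+(1.0000)²)=3.1623, C_3=3.3253: slack
cable 4: √((-3.0000)²+(3.5000)²)=4.6098, C_4=4.6097: taut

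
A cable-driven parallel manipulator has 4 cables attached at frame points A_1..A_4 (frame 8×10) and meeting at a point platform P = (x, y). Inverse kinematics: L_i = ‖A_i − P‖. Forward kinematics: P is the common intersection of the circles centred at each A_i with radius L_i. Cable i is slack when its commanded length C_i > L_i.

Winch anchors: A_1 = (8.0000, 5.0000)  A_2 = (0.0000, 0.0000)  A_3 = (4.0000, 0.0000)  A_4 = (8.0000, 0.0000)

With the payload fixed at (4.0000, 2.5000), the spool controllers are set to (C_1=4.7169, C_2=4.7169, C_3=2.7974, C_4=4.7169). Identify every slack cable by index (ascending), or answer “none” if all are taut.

3

cable 1: L_1 = ‖A_1−P‖ = 4.7170;  C_1 = 4.7169 → taut
cable 2: L_2 = ‖A_2−P‖ = 4.7170;  C_2 = 4.7169 → taut
cable 3: L_3 = ‖A_3−P‖ = 2.5000;  C_3 = 2.7974 → slack
cable 4: L_4 = ‖A_4−P‖ = 4.7170;  C_4 = 4.7169 → taut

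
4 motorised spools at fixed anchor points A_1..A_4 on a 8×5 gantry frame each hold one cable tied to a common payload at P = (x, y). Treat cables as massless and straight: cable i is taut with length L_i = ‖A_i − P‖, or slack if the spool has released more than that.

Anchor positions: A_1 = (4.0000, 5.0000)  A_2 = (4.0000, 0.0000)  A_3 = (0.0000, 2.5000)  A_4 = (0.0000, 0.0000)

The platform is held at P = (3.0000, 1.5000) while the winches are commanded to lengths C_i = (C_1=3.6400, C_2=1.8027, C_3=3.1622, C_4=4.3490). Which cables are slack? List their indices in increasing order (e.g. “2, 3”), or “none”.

cable 1: √((1.0000)²+(3.5000)²)=3.6401, C_1=3.6400: taut
cable 2: √((1.0000)²+(-1.5000)²)=1.8028, C_2=1.8027: taut
cable 3: √((-3.0000)²+(1.0000)²)=3.1623, C_3=3.1622: taut
cable 4: √((-3.0000)²+(-1.5000)²)=3.3541, C_4=4.3490: slack

4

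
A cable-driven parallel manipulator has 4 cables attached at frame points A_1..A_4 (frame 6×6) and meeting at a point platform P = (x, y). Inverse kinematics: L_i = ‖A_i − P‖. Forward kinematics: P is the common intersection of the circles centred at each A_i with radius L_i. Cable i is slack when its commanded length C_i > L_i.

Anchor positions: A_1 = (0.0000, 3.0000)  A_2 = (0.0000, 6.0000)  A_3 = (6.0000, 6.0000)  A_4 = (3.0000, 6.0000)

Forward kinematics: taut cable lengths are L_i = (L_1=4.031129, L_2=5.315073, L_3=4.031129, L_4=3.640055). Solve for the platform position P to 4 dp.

(4.0000, 2.5000)

each cable: (A_i−P)·(A_i−P) = L_i²; let k_i = ‖A_i‖²−L_i²
k_1 = 0.0000+9.0000−16.2500 = -7.2500
row 1: 0.0000x − 6.0000y = -15.0000  (k_2=7.7500)
row 2: -12.0000x − 6.0000y = -63.0000  (k_3=55.7500)
row 3: -6.0000x − 6.0000y = -39.0000  (k_4=31.7500)
Cramer on rows 1–2 → x = 4.0000, y = 2.5000
check cable 4: ‖A_4−P‖² = 13.2500 ≈ L_4² = 13.2500 ✓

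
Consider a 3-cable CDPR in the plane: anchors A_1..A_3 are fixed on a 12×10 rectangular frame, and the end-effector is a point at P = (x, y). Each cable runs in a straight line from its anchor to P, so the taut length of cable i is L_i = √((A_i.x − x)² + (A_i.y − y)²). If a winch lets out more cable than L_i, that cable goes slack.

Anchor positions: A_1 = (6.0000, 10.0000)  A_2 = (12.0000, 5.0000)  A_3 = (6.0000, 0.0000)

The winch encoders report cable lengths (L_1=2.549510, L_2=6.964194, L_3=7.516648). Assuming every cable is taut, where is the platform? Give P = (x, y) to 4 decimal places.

(5.5000, 7.5000)

circle eqns → linear via eq_j − eq_1; set c_j = A_j·A_j − L_j²
c_1 = 36.0000+100.0000−6.5000 = 129.5000
-12.0000·x + 10.0000·y = c_1−c_2 = 9.0000
0.0000·x + 20.0000·y = c_1−c_3 = 150.0000
solve first two rows → x=5.5000, y=7.5000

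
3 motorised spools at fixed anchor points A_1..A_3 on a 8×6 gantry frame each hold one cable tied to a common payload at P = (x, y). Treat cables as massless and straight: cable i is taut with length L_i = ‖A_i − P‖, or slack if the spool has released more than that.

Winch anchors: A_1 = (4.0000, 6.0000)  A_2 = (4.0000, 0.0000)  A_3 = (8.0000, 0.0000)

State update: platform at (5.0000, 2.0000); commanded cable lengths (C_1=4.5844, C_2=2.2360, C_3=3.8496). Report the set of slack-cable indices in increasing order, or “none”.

1, 3

i=1: geometric 4.1231 vs commanded 4.5844 ⇒ slack
i=2: geometric 2.2361 vs commanded 2.2360 ⇒ taut
i=3: geometric 3.6056 vs commanded 3.8496 ⇒ slack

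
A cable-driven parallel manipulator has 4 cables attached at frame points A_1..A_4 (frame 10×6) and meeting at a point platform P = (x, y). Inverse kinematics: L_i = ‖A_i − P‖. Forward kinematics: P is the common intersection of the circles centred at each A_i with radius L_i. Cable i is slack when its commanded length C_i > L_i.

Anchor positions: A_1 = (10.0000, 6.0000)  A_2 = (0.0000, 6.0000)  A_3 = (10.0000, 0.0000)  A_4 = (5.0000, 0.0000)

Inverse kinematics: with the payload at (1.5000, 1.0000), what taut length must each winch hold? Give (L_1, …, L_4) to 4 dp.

(9.8615, 5.2202, 8.5586, 3.6401)

L_1: Δ = A_1−P = (8.5000, 5.0000) → ‖Δ‖ = √97.2500 = 9.8615
L_2: Δ = A_2−P = (-1.5000, 5.0000) → ‖Δ‖ = √27.2500 = 5.2202
L_3: Δ = A_3−P = (8.5000, -1.0000) → ‖Δ‖ = √73.2500 = 8.5586
L_4: Δ = A_4−P = (3.5000, -1.0000) → ‖Δ‖ = √13.2500 = 3.6401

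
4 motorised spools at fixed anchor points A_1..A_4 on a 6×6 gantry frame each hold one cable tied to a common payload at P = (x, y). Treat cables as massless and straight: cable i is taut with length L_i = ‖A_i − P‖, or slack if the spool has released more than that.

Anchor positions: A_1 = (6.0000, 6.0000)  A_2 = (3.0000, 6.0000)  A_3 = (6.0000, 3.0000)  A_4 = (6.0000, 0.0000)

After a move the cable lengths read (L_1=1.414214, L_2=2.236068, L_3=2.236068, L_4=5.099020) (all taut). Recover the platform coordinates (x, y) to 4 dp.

(5.0000, 5.0000)

expand ‖A_i−P‖²=L_i² and subtract eq 1 (k_i ≔ ‖A_i‖²−L_i²)
k_1 = 36.0000+36.0000−2.0000 = 70.0000
eq1−eq2 → [6.0000  0.0000]·P = 30.0000
eq1−eq3 → [0.0000  6.0000]·P = 30.0000
eq1−eq4 → [0.0000  12.0000]·P = 60.0000
2×2 solve → P = (5.0000, 5.0000)
check cable 4: ‖A_4−P‖² = 26.0000 ≈ L_4² = 26.0000 ✓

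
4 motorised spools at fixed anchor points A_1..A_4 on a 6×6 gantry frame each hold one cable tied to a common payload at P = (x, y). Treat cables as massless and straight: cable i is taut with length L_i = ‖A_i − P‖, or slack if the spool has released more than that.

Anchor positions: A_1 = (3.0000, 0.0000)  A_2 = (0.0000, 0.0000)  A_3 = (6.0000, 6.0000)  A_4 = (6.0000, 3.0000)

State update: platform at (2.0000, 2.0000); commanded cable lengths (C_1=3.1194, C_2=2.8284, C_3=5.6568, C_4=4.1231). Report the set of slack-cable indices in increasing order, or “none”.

1

cable 1: √((1.0000)²+(-2.0000)²)=2.2361, C_1=3.1194: slack
cable 2: √((-2.0000)²+(-2.0000)²)=2.8284, C_2=2.8284: taut
cable 3: √((4.0000)²+(4.0000)²)=5.6569, C_3=5.6568: taut
cable 4: √((4.0000)²+(1.0000)²)=4.1231, C_4=4.1231: taut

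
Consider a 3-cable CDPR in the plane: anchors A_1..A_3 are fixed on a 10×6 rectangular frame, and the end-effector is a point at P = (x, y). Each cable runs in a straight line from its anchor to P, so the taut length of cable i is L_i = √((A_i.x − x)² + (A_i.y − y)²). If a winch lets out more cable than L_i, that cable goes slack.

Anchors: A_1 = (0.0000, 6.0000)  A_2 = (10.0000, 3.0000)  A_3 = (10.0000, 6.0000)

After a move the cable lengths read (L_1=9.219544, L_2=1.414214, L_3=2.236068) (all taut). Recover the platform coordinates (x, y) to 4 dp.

expand ‖A_i−P‖²=L_i² and subtract eq 1 (c_i ≔ ‖A_i‖²−L_i²)
c_1 = 0.0000+36.0000−85.0000 = -49.0000
eq1−eq2 → [-20.0000  6.0000]·P = -156.0000
eq1−eq3 → [-20.0000  0.0000]·P = -180.0000
2×2 solve → P = (9.0000, 4.0000)

(9.0000, 4.0000)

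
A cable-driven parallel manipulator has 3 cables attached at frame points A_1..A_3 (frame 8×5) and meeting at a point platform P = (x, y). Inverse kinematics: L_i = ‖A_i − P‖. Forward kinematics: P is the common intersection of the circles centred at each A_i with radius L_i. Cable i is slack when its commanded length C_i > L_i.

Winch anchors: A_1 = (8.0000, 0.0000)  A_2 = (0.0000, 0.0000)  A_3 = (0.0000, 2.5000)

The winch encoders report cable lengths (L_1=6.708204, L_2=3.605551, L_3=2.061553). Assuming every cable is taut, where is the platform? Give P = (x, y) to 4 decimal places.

(2.0000, 3.0000)

each cable: (A_i−P)·(A_i−P) = L_i²; let k_i = ‖A_i‖²−L_i²
k_1 = 64.0000+0.0000−45.0000 = 19.0000
row 1: 16.0000x + 0.0000y = 32.0000  (k_2=-13.0000)
row 2: 16.0000x − 5.0000y = 17.0000  (k_3=2.0000)
Cramer on rows 1–2 → x = 2.0000, y = 3.0000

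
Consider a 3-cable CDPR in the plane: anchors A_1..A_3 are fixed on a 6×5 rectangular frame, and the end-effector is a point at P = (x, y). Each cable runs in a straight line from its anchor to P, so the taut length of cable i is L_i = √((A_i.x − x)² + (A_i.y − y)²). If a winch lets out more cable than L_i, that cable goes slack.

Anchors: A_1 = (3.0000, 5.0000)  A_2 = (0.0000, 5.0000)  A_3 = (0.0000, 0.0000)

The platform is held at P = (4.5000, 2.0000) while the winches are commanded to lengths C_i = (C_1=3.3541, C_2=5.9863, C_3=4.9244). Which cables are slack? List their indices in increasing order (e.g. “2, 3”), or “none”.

2

cable 1: L_1 = ‖A_1−P‖ = 3.3541;  C_1 = 3.3541 → taut
cable 2: L_2 = ‖A_2−P‖ = 5.4083;  C_2 = 5.9863 → slack
cable 3: L_3 = ‖A_3−P‖ = 4.9244;  C_3 = 4.9244 → taut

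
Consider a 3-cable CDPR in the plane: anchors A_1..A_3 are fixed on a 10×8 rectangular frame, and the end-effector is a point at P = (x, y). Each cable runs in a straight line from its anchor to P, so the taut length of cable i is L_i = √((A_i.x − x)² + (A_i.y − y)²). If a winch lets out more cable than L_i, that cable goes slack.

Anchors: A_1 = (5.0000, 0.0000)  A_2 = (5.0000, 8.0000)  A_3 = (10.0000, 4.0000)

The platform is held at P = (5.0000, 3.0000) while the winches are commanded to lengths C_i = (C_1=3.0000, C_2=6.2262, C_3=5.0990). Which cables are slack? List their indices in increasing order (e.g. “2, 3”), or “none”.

2

i=1: geometric 3.0000 vs commanded 3.0000 ⇒ taut
i=2: geometric 5.0000 vs commanded 6.2262 ⇒ slack
i=3: geometric 5.0990 vs commanded 5.0990 ⇒ taut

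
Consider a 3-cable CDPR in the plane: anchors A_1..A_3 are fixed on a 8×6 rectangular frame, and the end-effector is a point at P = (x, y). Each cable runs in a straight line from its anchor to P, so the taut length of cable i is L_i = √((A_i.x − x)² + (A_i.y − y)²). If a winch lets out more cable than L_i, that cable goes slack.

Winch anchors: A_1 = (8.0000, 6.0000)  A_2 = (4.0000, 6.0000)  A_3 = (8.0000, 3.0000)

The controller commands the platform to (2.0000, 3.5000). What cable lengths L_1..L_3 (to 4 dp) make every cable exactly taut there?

(6.5000, 3.2016, 6.0208)

L_1: Δ = A_1−P = (6.0000, 2.5000) → ‖Δ‖ = √42.2500 = 6.5000
L_2: Δ = A_2−P = (2.0000, 2.5000) → ‖Δ‖ = √10.2500 = 3.2016
L_3: Δ = A_3−P = (6.0000, -0.5000) → ‖Δ‖ = √36.2500 = 6.0208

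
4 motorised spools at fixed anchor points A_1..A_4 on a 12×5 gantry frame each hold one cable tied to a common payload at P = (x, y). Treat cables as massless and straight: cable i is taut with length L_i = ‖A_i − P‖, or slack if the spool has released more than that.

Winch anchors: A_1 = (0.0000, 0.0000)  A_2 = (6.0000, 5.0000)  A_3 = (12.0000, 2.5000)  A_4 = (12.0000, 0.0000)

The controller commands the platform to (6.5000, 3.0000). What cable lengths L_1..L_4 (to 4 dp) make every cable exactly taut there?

L_1: Δ = A_1−P = (-6.5000, -3.0000) → ‖Δ‖ = √51.2500 = 7.1589
L_2: Δ = A_2−P = (-0.5000, 2.0000) → ‖Δ‖ = √4.2500 = 2.0616
L_3: Δ = A_3−P = (5.5000, -0.5000) → ‖Δ‖ = √30.5000 = 5.5227
L_4: Δ = A_4−P = (5.5000, -3.0000) → ‖Δ‖ = √39.2500 = 6.2650

(7.1589, 2.0616, 5.5227, 6.2650)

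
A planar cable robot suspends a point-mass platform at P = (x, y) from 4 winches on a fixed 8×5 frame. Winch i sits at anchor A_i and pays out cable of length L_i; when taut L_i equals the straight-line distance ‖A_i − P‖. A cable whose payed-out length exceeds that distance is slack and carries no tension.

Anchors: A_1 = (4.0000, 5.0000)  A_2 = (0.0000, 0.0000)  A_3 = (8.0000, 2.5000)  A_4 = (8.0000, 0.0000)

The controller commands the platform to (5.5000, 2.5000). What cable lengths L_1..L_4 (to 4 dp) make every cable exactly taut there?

L_1: Δ = A_1−P = (-1.5000, 2.5000) → ‖Δ‖ = √8.5000 = 2.9155
L_2: Δ = A_2−P = (-5.5000, -2.5000) → ‖Δ‖ = √36.5000 = 6.0415
L_3: Δ = A_3−P = (2.5000, 0.0000) → ‖Δ‖ = √6.2500 = 2.5000
L_4: Δ = A_4−P = (2.5000, -2.5000) → ‖Δ‖ = √12.5000 = 3.5355

(2.9155, 6.0415, 2.5000, 3.5355)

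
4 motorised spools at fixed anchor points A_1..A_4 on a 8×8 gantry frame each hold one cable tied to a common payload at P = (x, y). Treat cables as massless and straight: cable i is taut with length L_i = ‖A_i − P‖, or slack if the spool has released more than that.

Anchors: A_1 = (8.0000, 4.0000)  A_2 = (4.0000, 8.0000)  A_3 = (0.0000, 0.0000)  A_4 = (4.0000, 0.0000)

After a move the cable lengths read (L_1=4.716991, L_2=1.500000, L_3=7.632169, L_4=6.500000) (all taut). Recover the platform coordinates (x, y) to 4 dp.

(4.0000, 6.5000)

each cable: (A_i−P)·(A_i−P) = L_i²; let q_i = ‖A_i‖²−L_i²
q_1 = 64.0000+16.0000−22.2500 = 57.7500
row 1: 8.0000x − 8.0000y = -20.0000  (q_2=77.7500)
row 2: 16.0000x + 8.0000y = 116.0000  (q_3=-58.2500)
row 3: 8.0000x + 8.0000y = 84.0000  (q_4=-26.2500)
Cramer on rows 1–2 → x = 4.0000, y = 6.5000
check cable 4: ‖A_4−P‖² = 42.2500 ≈ L_4² = 42.2500 ✓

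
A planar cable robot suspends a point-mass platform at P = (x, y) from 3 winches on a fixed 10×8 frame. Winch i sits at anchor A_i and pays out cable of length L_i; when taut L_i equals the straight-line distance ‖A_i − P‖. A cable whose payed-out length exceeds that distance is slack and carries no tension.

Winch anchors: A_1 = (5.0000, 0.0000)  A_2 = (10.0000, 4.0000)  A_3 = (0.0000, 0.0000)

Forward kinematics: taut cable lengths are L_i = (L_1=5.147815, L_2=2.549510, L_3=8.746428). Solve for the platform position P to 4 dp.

(7.5000, 4.5000)

each cable: (A_i−P)·(A_i−P) = L_i²; let k_i = ‖A_i‖²−L_i²
k_1 = 25.0000+0.0000−26.5000 = -1.5000
row 1: -10.0000x − 8.0000y = -111.0000  (k_2=109.5000)
row 2: 10.0000x + 0.0000y = 75.0000  (k_3=-76.5000)
Cramer on rows 1–2 → x = 7.5000, y = 4.5000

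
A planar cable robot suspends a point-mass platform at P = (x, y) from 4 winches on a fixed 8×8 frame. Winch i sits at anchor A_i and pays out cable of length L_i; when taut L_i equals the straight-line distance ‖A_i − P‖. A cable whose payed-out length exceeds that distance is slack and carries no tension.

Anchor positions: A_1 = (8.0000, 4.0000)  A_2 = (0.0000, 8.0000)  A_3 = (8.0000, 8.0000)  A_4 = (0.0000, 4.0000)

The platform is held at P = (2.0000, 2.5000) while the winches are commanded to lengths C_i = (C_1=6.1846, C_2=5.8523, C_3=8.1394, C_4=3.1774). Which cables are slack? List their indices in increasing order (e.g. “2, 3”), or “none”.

4

i=1: geometric 6.1847 vs commanded 6.1846 ⇒ taut
i=2: geometric 5.8523 vs commanded 5.8523 ⇒ taut
i=3: geometric 8.1394 vs commanded 8.1394 ⇒ taut
i=4: geometric 2.5000 vs commanded 3.1774 ⇒ slack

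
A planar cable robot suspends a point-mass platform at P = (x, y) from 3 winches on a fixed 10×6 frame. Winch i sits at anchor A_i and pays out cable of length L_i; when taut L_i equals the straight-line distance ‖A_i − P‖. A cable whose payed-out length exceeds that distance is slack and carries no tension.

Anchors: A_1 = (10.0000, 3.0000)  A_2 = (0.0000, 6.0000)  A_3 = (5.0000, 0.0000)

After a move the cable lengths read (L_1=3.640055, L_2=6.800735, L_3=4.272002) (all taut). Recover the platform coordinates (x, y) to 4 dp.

(6.5000, 4.0000)

each cable: (A_i−P)·(A_i−P) = L_i²; let c_i = ‖A_i‖²−L_i²
c_1 = 100.0000+9.0000−13.2500 = 95.7500
row 1: 20.0000x − 6.0000y = 106.0000  (c_2=-10.2500)
row 2: 10.0000x + 6.0000y = 89.0000  (c_3=6.7500)
Cramer on rows 1–2 → x = 6.5000, y = 4.0000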